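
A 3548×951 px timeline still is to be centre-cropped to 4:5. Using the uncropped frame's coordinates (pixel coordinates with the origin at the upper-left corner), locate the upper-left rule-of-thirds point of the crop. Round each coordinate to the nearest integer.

(1647, 317)

3548/951 > 4/5, so the 4:5 crop keeps the full height 951 and trims width to 951 × 4/5 = 760.80 px.
Left offset = (3548 − 760.80)/2 = 1393.60 px; top offset = 0.
Upper-left is one-third across and one-third down within the crop:
x = 1393.60 + 1 × 760.80/3 ≈ 1647; y = 0.00 + 1 × 951.00/3 ≈ 317.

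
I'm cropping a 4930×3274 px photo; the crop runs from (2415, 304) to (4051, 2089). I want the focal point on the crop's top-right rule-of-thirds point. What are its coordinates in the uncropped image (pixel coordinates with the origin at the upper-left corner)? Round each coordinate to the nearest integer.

Crop width = 4051 − 2415 = 1636 px; one third is 545.33 px.
Crop height = 2089 − 304 = 1785 px; one third is 595.00 px.
The top-right point is two-thirds across and one-third down within the crop:
x = 2415 + 2 × 545.33 ≈ 3506; y = 304 + 1 × 595.00 ≈ 899.

x = 3506 px, y = 899 px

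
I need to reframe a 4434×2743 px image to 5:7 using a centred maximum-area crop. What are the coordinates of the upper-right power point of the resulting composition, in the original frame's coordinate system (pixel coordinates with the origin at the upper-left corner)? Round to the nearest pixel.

4434/2743 > 5/7, so the 5:7 crop keeps the full height 2743 and trims width to 2743 × 5/7 = 1959.29 px.
Left offset = (4434 − 1959.29)/2 = 1237.36 px; top offset = 0.
Upper-right is two-thirds across and one-third down within the crop:
x = 1237.36 + 2 × 1959.29/3 ≈ 2544; y = 0.00 + 1 × 2743.00/3 ≈ 914.

(2544, 914)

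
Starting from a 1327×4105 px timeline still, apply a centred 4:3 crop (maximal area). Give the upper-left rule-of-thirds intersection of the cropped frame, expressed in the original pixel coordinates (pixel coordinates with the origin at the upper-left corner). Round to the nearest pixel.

(442, 1887)

1327/4105 < 4/3, so the 4:3 crop keeps the full width 1327 and trims height to 1327 × 3/4 = 995.25 px.
Top offset = (4105 − 995.25)/2 = 1554.88 px; left offset = 0.
Upper-left is one-third across and one-third down within the crop:
x = 0.00 + 1 × 1327.00/3 ≈ 442; y = 1554.88 + 1 × 995.25/3 ≈ 1887.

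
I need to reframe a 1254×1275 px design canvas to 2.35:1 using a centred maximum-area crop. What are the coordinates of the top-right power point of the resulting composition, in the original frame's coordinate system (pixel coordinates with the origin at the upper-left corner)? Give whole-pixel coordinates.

1254/1275 < 2.35/1, so the 2.35:1 crop keeps the full width 1254 and trims height to 1254 × 1/2.35 = 533.62 px.
Top offset = (1275 − 533.62)/2 = 370.69 px; left offset = 0.
Top-right is two-thirds across and one-third down within the crop:
x = 0.00 + 2 × 1254.00/3 ≈ 836; y = 370.69 + 1 × 533.62/3 ≈ 549.

(836, 549)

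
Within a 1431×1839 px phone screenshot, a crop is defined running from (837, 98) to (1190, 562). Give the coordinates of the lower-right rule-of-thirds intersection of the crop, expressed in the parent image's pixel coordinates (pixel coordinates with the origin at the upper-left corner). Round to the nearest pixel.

(1072, 407)

Crop width = 1190 − 837 = 353 px; one third is 117.67 px.
Crop height = 562 − 98 = 464 px; one third is 154.67 px.
The lower-right point is two-thirds across and two-thirds down within the crop:
x = 837 + 2 × 117.67 ≈ 1072; y = 98 + 2 × 154.67 ≈ 407.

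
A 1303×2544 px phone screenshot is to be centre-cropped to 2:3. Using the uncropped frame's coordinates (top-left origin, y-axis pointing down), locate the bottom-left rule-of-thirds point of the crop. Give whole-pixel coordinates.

1303/2544 < 2/3, so the 2:3 crop keeps the full width 1303 and trims height to 1303 × 3/2 = 1954.50 px.
Top offset = (2544 − 1954.50)/2 = 294.75 px; left offset = 0.
Bottom-left is one-third across and two-thirds down within the crop:
x = 0.00 + 1 × 1303.00/3 ≈ 434; y = 294.75 + 2 × 1954.50/3 ≈ 1598.

x = 434 px, y = 1598 px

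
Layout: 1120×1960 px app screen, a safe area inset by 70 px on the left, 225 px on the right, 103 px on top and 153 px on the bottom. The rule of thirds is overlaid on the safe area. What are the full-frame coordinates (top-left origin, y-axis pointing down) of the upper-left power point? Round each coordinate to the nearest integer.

(345, 671)

Content width = 1120 − 70 − 225 = 825 px; content height = 1960 − 103 − 153 = 1704 px.
Upper-left is one-third across and one-third down within the safe area.
x = 70 + 1 × 825/3 = 70 + 275.00 ≈ 345
y = 103 + 1 × 1704/3 = 103 + 568.00 ≈ 671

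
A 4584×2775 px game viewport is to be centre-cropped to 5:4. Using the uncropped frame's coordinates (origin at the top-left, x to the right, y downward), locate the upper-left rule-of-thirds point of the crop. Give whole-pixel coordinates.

4584/2775 > 5/4, so the 5:4 crop keeps the full height 2775 and trims width to 2775 × 5/4 = 3468.75 px.
Left offset = (4584 − 3468.75)/2 = 557.62 px; top offset = 0.
Upper-left is one-third across and one-third down within the crop:
x = 557.62 + 1 × 3468.75/3 ≈ 1714; y = 0.00 + 1 × 2775.00/3 ≈ 925.

x = 1714 px, y = 925 px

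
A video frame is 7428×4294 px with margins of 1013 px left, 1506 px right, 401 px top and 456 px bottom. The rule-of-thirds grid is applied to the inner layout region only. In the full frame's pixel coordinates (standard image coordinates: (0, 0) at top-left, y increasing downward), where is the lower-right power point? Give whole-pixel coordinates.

x = 4286 px, y = 2692 px

Content width = 7428 − 1013 − 1506 = 4909 px; content height = 4294 − 401 − 456 = 3437 px.
Lower-right is two-thirds across and two-thirds down within the inner layout region.
x = 1013 + 2 × 4909/3 = 1013 + 3272.67 ≈ 4286
y = 401 + 2 × 3437/3 = 401 + 2291.33 ≈ 2692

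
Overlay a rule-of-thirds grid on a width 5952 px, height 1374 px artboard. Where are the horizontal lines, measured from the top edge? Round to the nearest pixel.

1374 / 3 = 458, so the horizontal lines sit at one and two thirds of 1374.

y = 458 px and y = 916 px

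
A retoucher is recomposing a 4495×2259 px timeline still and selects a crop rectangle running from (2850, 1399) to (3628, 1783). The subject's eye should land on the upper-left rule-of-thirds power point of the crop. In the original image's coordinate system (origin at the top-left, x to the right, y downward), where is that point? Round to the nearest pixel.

x = 3109 px, y = 1527 px

Crop width = 3628 − 2850 = 778 px; one third is 259.33 px.
Crop height = 1783 − 1399 = 384 px; one third is 128.00 px.
The upper-left point is one-third across and one-third down within the crop:
x = 2850 + 1 × 259.33 ≈ 3109; y = 1399 + 1 × 128.00 ≈ 1527.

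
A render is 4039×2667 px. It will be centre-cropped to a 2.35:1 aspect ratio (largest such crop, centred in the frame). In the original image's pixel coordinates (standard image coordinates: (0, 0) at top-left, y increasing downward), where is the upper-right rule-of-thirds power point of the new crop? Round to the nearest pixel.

(2693, 1047)

4039/2667 < 2.35/1, so the 2.35:1 crop keeps the full width 4039 and trims height to 4039 × 1/2.35 = 1718.72 px.
Top offset = (2667 − 1718.72)/2 = 474.14 px; left offset = 0.
Upper-right is two-thirds across and one-third down within the crop:
x = 0.00 + 2 × 4039.00/3 ≈ 2693; y = 474.14 + 1 × 1718.72/3 ≈ 1047.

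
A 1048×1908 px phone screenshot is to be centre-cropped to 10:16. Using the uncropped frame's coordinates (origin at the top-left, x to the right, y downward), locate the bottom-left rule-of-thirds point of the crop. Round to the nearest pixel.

1048/1908 < 10/16, so the 10:16 crop keeps the full width 1048 and trims height to 1048 × 16/10 = 1676.80 px.
Top offset = (1908 − 1676.80)/2 = 115.60 px; left offset = 0.
Bottom-left is one-third across and two-thirds down within the crop:
x = 0.00 + 1 × 1048.00/3 ≈ 349; y = 115.60 + 2 × 1676.80/3 ≈ 1233.

x = 349 px, y = 1233 px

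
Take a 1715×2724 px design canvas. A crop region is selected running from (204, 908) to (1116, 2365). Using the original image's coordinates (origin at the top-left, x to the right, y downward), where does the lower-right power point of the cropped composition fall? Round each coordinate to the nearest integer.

(812, 1879)

Crop width = 1116 − 204 = 912 px; one third is 304.00 px.
Crop height = 2365 − 908 = 1457 px; one third is 485.67 px.
The lower-right point is two-thirds across and two-thirds down within the crop:
x = 204 + 2 × 304.00 ≈ 812; y = 908 + 2 × 485.67 ≈ 1879.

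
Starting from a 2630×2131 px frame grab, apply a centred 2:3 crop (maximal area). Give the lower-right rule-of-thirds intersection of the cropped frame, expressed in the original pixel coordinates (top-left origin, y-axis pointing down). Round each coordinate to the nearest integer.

x = 1552 px, y = 1421 px

2630/2131 > 2/3, so the 2:3 crop keeps the full height 2131 and trims width to 2131 × 2/3 = 1420.67 px.
Left offset = (2630 − 1420.67)/2 = 604.67 px; top offset = 0.
Lower-right is two-thirds across and two-thirds down within the crop:
x = 604.67 + 2 × 1420.67/3 ≈ 1552; y = 0.00 + 2 × 2131.00/3 ≈ 1421.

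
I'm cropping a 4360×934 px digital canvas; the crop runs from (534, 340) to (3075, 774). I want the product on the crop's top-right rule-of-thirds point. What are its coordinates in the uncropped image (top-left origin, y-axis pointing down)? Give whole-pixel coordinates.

x = 2228 px, y = 485 px

Crop width = 3075 − 534 = 2541 px; one third is 847.00 px.
Crop height = 774 − 340 = 434 px; one third is 144.67 px.
The top-right point is two-thirds across and one-third down within the crop:
x = 534 + 2 × 847.00 ≈ 2228; y = 340 + 1 × 144.67 ≈ 485.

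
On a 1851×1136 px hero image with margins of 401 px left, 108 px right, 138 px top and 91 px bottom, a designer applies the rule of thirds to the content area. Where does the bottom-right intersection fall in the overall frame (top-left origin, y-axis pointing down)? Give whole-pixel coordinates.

Content width = 1851 − 401 − 108 = 1342 px; content height = 1136 − 138 − 91 = 907 px.
Bottom-right is two-thirds across and two-thirds down within the content area.
x = 401 + 2 × 1342/3 = 401 + 894.67 ≈ 1296
y = 138 + 2 × 907/3 = 138 + 604.67 ≈ 743

(1296, 743)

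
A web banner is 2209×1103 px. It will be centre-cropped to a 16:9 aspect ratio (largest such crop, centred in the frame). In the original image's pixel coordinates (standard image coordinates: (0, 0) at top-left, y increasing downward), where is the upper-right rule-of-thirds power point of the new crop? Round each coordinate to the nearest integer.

2209/1103 > 16/9, so the 16:9 crop keeps the full height 1103 and trims width to 1103 × 16/9 = 1960.89 px.
Left offset = (2209 − 1960.89)/2 = 124.06 px; top offset = 0.
Upper-right is two-thirds across and one-third down within the crop:
x = 124.06 + 2 × 1960.89/3 ≈ 1431; y = 0.00 + 1 × 1103.00/3 ≈ 368.

(1431, 368)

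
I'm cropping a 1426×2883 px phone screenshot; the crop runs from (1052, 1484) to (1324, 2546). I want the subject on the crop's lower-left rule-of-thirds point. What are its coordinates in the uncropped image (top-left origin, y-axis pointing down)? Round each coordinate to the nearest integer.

Crop width = 1324 − 1052 = 272 px; one third is 90.67 px.
Crop height = 2546 − 1484 = 1062 px; one third is 354.00 px.
The lower-left point is one-third across and two-thirds down within the crop:
x = 1052 + 1 × 90.67 ≈ 1143; y = 1484 + 2 × 354.00 ≈ 2192.

x = 1143 px, y = 2192 px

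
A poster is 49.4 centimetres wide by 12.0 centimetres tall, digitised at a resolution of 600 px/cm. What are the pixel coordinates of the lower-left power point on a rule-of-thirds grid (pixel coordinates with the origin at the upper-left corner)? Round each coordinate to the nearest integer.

In pixels the canvas is 49.4 × 600 = 29640 wide and 12.0 × 600 = 7200 tall.
The lower-left point is one-third across and two-thirds down:
x = 1 × 29640/3 ≈ 9880; y = 2 × 7200/3 ≈ 4800.

x = 9880 px, y = 4800 px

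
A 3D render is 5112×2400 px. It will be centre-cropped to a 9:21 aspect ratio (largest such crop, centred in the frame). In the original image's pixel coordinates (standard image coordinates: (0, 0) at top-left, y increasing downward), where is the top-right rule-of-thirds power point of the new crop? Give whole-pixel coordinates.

5112/2400 > 9/21, so the 9:21 crop keeps the full height 2400 and trims width to 2400 × 9/21 = 1028.57 px.
Left offset = (5112 − 1028.57)/2 = 2041.71 px; top offset = 0.
Top-right is two-thirds across and one-third down within the crop:
x = 2041.71 + 2 × 1028.57/3 ≈ 2727; y = 0.00 + 1 × 2400.00/3 ≈ 800.

x = 2727 px, y = 800 px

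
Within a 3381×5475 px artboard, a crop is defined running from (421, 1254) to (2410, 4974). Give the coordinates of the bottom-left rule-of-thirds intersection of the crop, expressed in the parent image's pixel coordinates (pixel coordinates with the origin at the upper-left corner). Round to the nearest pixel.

x = 1084 px, y = 3734 px

Crop width = 2410 − 421 = 1989 px; one third is 663.00 px.
Crop height = 4974 − 1254 = 3720 px; one third is 1240.00 px.
The bottom-left point is one-third across and two-thirds down within the crop:
x = 421 + 1 × 663.00 ≈ 1084; y = 1254 + 2 × 1240.00 ≈ 3734.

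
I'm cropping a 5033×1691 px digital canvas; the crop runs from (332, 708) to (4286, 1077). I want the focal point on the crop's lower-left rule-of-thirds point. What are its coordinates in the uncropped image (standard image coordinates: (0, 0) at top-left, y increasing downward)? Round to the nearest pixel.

Crop width = 4286 − 332 = 3954 px; one third is 1318.00 px.
Crop height = 1077 − 708 = 369 px; one third is 123.00 px.
The lower-left point is one-third across and two-thirds down within the crop:
x = 332 + 1 × 1318.00 ≈ 1650; y = 708 + 2 × 123.00 ≈ 954.

x = 1650 px, y = 954 px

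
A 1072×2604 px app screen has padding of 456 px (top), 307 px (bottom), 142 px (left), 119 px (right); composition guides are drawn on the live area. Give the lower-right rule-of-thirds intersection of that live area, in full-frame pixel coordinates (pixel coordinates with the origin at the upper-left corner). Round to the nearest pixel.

(683, 1683)

Content width = 1072 − 142 − 119 = 811 px; content height = 2604 − 456 − 307 = 1841 px.
Lower-right is two-thirds across and two-thirds down within the live area.
x = 142 + 2 × 811/3 = 142 + 540.67 ≈ 683
y = 456 + 2 × 1841/3 = 456 + 1227.33 ≈ 1683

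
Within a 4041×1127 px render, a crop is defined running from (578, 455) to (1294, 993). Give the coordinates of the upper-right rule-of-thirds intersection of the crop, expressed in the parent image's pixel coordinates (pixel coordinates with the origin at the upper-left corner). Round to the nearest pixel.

Crop width = 1294 − 578 = 716 px; one third is 238.67 px.
Crop height = 993 − 455 = 538 px; one third is 179.33 px.
The upper-right point is two-thirds across and one-third down within the crop:
x = 578 + 2 × 238.67 ≈ 1055; y = 455 + 1 × 179.33 ≈ 634.

(1055, 634)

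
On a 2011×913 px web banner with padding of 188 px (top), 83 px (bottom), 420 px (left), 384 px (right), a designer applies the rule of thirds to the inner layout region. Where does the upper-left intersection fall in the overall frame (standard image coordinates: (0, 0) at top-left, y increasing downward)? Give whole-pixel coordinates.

(822, 402)

Content width = 2011 − 420 − 384 = 1207 px; content height = 913 − 188 − 83 = 642 px.
Upper-left is one-third across and one-third down within the inner layout region.
x = 420 + 1 × 1207/3 = 420 + 402.33 ≈ 822
y = 188 + 1 × 642/3 = 188 + 214.00 ≈ 402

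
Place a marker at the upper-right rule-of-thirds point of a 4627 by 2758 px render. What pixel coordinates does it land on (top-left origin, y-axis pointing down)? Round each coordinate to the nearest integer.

The upper-right point sits two-thirds of the way across and one-third of the way down.
x = 2 × 4627/3 ≈ 3085; y = 1 × 2758/3 ≈ 919.

(3085, 919)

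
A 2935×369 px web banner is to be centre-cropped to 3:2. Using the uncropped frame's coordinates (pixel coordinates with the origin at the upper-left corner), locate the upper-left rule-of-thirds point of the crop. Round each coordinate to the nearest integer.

2935/369 > 3/2, so the 3:2 crop keeps the full height 369 and trims width to 369 × 3/2 = 553.50 px.
Left offset = (2935 − 553.50)/2 = 1190.75 px; top offset = 0.
Upper-left is one-third across and one-third down within the crop:
x = 1190.75 + 1 × 553.50/3 ≈ 1375; y = 0.00 + 1 × 369.00/3 ≈ 123.

(1375, 123)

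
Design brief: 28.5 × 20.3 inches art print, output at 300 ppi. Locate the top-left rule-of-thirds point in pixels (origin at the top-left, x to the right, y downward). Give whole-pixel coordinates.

In pixels the canvas is 28.5 × 300 = 8550 wide and 20.3 × 300 = 6090 tall.
The top-left point is one-third across and one-third down:
x = 1 × 8550/3 ≈ 2850; y = 1 × 6090/3 ≈ 2030.

x = 2850 px, y = 2030 px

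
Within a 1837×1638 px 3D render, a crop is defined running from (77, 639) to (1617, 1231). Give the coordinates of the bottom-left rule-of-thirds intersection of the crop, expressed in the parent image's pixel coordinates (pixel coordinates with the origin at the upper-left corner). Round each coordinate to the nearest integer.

x = 590 px, y = 1034 px

Crop width = 1617 − 77 = 1540 px; one third is 513.33 px.
Crop height = 1231 − 639 = 592 px; one third is 197.33 px.
The bottom-left point is one-third across and two-thirds down within the crop:
x = 77 + 1 × 513.33 ≈ 590; y = 639 + 2 × 197.33 ≈ 1034.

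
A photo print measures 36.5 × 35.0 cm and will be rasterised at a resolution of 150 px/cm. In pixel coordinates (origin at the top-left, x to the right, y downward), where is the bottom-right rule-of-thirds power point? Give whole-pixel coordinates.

In pixels the canvas is 36.5 × 150 = 5475 wide and 35.0 × 150 = 5250 tall.
The bottom-right point is two-thirds across and two-thirds down:
x = 2 × 5475/3 ≈ 3650; y = 2 × 5250/3 ≈ 3500.

x = 3650 px, y = 3500 px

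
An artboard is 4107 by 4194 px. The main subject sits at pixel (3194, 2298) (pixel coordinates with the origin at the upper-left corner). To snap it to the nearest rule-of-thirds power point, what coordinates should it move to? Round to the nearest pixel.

Third lines: x ∈ {1369, 2738}, y ∈ {1398, 2796}.
3194 is closer to x = 2738; 2298 is closer to y = 2796.
So the nearest intersection is the lower-right power point.

x = 2738 px, y = 2796 px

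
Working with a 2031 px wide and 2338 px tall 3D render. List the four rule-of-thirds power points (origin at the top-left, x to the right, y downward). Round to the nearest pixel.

(677, 779), (1354, 779), (677, 1559), (1354, 1559)

One third of 2031 is 677; one third of 2338 is 779.33.
Vertical third lines at x = 677 and x = 1354; horizontal third lines at y = 779 and y = 1559.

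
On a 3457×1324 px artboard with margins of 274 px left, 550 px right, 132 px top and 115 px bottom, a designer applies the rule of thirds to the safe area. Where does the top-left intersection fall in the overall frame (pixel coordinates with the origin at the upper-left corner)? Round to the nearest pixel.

(1152, 491)

Content width = 3457 − 274 − 550 = 2633 px; content height = 1324 − 132 − 115 = 1077 px.
Top-left is one-third across and one-third down within the safe area.
x = 274 + 1 × 2633/3 = 274 + 877.67 ≈ 1152
y = 132 + 1 × 1077/3 = 132 + 359.00 ≈ 491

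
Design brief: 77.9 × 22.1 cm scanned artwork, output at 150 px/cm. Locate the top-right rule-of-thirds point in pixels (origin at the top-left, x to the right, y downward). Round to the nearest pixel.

In pixels the canvas is 77.9 × 150 = 11685 wide and 22.1 × 150 = 3315 tall.
The top-right point is two-thirds across and one-third down:
x = 2 × 11685/3 ≈ 7790; y = 1 × 3315/3 ≈ 1105.

x = 7790 px, y = 1105 px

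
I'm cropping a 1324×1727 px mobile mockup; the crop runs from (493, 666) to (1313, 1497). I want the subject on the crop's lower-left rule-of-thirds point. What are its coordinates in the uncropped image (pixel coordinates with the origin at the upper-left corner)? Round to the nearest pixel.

Crop width = 1313 − 493 = 820 px; one third is 273.33 px.
Crop height = 1497 − 666 = 831 px; one third is 277.00 px.
The lower-left point is one-third across and two-thirds down within the crop:
x = 493 + 1 × 273.33 ≈ 766; y = 666 + 2 × 277.00 ≈ 1220.

(766, 1220)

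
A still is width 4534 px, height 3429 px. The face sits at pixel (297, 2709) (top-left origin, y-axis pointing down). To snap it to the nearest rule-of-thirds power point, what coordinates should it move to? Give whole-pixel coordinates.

(1511, 2286)

Third lines: x ∈ {1511, 3023}, y ∈ {1143, 2286}.
297 is closer to x = 1511; 2709 is closer to y = 2286.
So the nearest intersection is the lower-left power point.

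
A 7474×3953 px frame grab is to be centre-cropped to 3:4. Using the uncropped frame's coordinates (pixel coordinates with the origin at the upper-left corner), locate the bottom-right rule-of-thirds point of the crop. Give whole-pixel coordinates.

x = 4231 px, y = 2635 px

7474/3953 > 3/4, so the 3:4 crop keeps the full height 3953 and trims width to 3953 × 3/4 = 2964.75 px.
Left offset = (7474 − 2964.75)/2 = 2254.62 px; top offset = 0.
Bottom-right is two-thirds across and two-thirds down within the crop:
x = 2254.62 + 2 × 2964.75/3 ≈ 4231; y = 0.00 + 2 × 3953.00/3 ≈ 2635.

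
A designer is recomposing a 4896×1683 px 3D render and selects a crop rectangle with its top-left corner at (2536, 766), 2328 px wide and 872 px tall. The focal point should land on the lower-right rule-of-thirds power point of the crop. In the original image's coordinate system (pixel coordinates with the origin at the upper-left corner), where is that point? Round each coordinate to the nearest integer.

One third of the crop width 2328 is 776.00 px.
One third of the crop height 872 is 290.67 px.
The lower-right point is two-thirds across and two-thirds down within the crop:
x = 2536 + 2 × 776.00 ≈ 4088; y = 766 + 2 × 290.67 ≈ 1347.

(4088, 1347)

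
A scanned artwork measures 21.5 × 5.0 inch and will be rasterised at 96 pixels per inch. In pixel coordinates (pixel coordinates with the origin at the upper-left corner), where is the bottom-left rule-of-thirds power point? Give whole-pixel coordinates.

(688, 320)

In pixels the canvas is 21.5 × 96 = 2064 wide and 5.0 × 96 = 480 tall.
The bottom-left point is one-third across and two-thirds down:
x = 1 × 2064/3 ≈ 688; y = 2 × 480/3 ≈ 320.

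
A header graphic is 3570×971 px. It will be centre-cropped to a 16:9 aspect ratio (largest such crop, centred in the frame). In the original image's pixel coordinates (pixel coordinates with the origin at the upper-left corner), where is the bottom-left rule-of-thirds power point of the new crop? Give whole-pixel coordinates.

(1497, 647)

3570/971 > 16/9, so the 16:9 crop keeps the full height 971 and trims width to 971 × 16/9 = 1726.22 px.
Left offset = (3570 − 1726.22)/2 = 921.89 px; top offset = 0.
Bottom-left is one-third across and two-thirds down within the crop:
x = 921.89 + 1 × 1726.22/3 ≈ 1497; y = 0.00 + 2 × 971.00/3 ≈ 647.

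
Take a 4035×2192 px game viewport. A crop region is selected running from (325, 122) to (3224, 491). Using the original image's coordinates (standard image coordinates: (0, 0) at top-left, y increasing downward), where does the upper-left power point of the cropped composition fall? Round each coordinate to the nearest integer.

Crop width = 3224 − 325 = 2899 px; one third is 966.33 px.
Crop height = 491 − 122 = 369 px; one third is 123.00 px.
The upper-left point is one-third across and one-third down within the crop:
x = 325 + 1 × 966.33 ≈ 1291; y = 122 + 1 × 123.00 ≈ 245.

x = 1291 px, y = 245 px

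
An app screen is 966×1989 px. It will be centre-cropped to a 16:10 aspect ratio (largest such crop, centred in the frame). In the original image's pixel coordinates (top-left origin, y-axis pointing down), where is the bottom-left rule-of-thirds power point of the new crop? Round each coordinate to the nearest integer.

x = 322 px, y = 1095 px

966/1989 < 16/10, so the 16:10 crop keeps the full width 966 and trims height to 966 × 10/16 = 603.75 px.
Top offset = (1989 − 603.75)/2 = 692.62 px; left offset = 0.
Bottom-left is one-third across and two-thirds down within the crop:
x = 0.00 + 1 × 966.00/3 ≈ 322; y = 692.62 + 2 × 603.75/3 ≈ 1095.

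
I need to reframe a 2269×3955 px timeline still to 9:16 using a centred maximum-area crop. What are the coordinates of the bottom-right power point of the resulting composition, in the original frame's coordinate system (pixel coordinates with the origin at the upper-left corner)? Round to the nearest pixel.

2269/3955 > 9/16, so the 9:16 crop keeps the full height 3955 and trims width to 3955 × 9/16 = 2224.69 px.
Left offset = (2269 − 2224.69)/2 = 22.16 px; top offset = 0.
Bottom-right is two-thirds across and two-thirds down within the crop:
x = 22.16 + 2 × 2224.69/3 ≈ 1505; y = 0.00 + 2 × 3955.00/3 ≈ 2637.

(1505, 2637)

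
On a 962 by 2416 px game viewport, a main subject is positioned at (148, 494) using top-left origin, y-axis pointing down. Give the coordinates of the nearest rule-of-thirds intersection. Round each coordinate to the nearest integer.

Third lines: x ∈ {321, 641}, y ∈ {805, 1611}.
148 is closer to x = 321; 494 is closer to y = 805.
So the nearest intersection is the upper-left power point.

x = 321 px, y = 805 px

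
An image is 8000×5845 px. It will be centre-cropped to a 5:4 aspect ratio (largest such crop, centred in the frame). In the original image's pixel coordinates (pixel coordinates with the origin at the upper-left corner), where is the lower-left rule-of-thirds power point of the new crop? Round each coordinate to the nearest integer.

x = 2782 px, y = 3897 px

8000/5845 > 5/4, so the 5:4 crop keeps the full height 5845 and trims width to 5845 × 5/4 = 7306.25 px.
Left offset = (8000 − 7306.25)/2 = 346.88 px; top offset = 0.
Lower-left is one-third across and two-thirds down within the crop:
x = 346.88 + 1 × 7306.25/3 ≈ 2782; y = 0.00 + 2 × 5845.00/3 ≈ 3897.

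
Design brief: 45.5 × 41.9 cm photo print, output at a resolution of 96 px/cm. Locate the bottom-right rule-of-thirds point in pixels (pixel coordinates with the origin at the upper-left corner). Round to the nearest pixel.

In pixels the canvas is 45.5 × 96 = 4368 wide and 41.9 × 96 = 4022.4 tall.
The bottom-right point is two-thirds across and two-thirds down:
x = 2 × 4368/3 ≈ 2912; y = 2 × 4022.4/3 ≈ 2682.

x = 2912 px, y = 2682 px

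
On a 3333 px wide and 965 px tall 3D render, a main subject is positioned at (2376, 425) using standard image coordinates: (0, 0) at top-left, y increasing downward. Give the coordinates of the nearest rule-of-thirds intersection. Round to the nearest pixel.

Third lines: x ∈ {1111, 2222}, y ∈ {322, 643}.
2376 is closer to x = 2222; 425 is closer to y = 322.
So the nearest intersection is the upper-right power point.

(2222, 322)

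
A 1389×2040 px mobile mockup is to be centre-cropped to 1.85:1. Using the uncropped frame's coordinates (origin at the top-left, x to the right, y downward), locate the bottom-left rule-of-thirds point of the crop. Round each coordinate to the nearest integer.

(463, 1145)

1389/2040 < 1.85/1, so the 1.85:1 crop keeps the full width 1389 and trims height to 1389 × 1/1.85 = 750.81 px.
Top offset = (2040 − 750.81)/2 = 644.59 px; left offset = 0.
Bottom-left is one-third across and two-thirds down within the crop:
x = 0.00 + 1 × 1389.00/3 ≈ 463; y = 644.59 + 2 × 750.81/3 ≈ 1145.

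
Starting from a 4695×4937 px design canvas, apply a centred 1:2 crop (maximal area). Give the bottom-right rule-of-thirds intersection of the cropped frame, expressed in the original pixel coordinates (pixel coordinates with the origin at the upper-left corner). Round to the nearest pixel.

x = 2759 px, y = 3291 px

4695/4937 > 1/2, so the 1:2 crop keeps the full height 4937 and trims width to 4937 × 1/2 = 2468.50 px.
Left offset = (4695 − 2468.50)/2 = 1113.25 px; top offset = 0.
Bottom-right is two-thirds across and two-thirds down within the crop:
x = 1113.25 + 2 × 2468.50/3 ≈ 2759; y = 0.00 + 2 × 4937.00/3 ≈ 3291.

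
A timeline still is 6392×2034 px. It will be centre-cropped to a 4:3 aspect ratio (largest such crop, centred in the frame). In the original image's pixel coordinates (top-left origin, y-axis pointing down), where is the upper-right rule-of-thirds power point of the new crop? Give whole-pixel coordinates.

x = 3648 px, y = 678 px

6392/2034 > 4/3, so the 4:3 crop keeps the full height 2034 and trims width to 2034 × 4/3 = 2712.00 px.
Left offset = (6392 − 2712.00)/2 = 1840.00 px; top offset = 0.
Upper-right is two-thirds across and one-third down within the crop:
x = 1840.00 + 2 × 2712.00/3 ≈ 3648; y = 0.00 + 1 × 2034.00/3 ≈ 678.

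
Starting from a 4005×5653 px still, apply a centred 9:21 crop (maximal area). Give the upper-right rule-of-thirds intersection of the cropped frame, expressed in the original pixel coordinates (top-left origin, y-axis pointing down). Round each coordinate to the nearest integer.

4005/5653 > 9/21, so the 9:21 crop keeps the full height 5653 and trims width to 5653 × 9/21 = 2422.71 px.
Left offset = (4005 − 2422.71)/2 = 791.14 px; top offset = 0.
Upper-right is two-thirds across and one-third down within the crop:
x = 791.14 + 2 × 2422.71/3 ≈ 2406; y = 0.00 + 1 × 5653.00/3 ≈ 1884.

(2406, 1884)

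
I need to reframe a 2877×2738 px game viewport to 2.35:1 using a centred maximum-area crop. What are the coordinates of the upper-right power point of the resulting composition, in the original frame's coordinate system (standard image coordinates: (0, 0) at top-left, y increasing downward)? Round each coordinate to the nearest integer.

(1918, 1165)

2877/2738 < 2.35/1, so the 2.35:1 crop keeps the full width 2877 and trims height to 2877 × 1/2.35 = 1224.26 px.
Top offset = (2738 − 1224.26)/2 = 756.87 px; left offset = 0.
Upper-right is two-thirds across and one-third down within the crop:
x = 0.00 + 2 × 2877.00/3 ≈ 1918; y = 756.87 + 1 × 1224.26/3 ≈ 1165.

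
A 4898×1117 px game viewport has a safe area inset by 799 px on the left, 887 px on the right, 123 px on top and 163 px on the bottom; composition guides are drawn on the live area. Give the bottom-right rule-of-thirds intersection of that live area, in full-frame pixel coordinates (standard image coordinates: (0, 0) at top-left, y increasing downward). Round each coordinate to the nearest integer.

Content width = 4898 − 799 − 887 = 3212 px; content height = 1117 − 123 − 163 = 831 px.
Bottom-right is two-thirds across and two-thirds down within the live area.
x = 799 + 2 × 3212/3 = 799 + 2141.33 ≈ 2940
y = 123 + 2 × 831/3 = 123 + 554.00 ≈ 677

x = 2940 px, y = 677 px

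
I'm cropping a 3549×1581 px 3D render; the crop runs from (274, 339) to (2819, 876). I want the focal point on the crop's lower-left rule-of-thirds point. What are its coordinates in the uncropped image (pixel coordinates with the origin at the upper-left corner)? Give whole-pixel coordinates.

(1122, 697)

Crop width = 2819 − 274 = 2545 px; one third is 848.33 px.
Crop height = 876 − 339 = 537 px; one third is 179.00 px.
The lower-left point is one-third across and two-thirds down within the crop:
x = 274 + 1 × 848.33 ≈ 1122; y = 339 + 2 × 179.00 ≈ 697.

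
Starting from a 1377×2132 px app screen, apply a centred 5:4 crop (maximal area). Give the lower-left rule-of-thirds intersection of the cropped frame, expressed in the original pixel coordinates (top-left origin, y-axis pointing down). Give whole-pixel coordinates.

(459, 1250)

1377/2132 < 5/4, so the 5:4 crop keeps the full width 1377 and trims height to 1377 × 4/5 = 1101.60 px.
Top offset = (2132 − 1101.60)/2 = 515.20 px; left offset = 0.
Lower-left is one-third across and two-thirds down within the crop:
x = 0.00 + 1 × 1377.00/3 ≈ 459; y = 515.20 + 2 × 1101.60/3 ≈ 1250.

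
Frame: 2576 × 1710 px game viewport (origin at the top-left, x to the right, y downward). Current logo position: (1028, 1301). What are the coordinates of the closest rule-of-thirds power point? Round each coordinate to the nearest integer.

Third lines: x ∈ {859, 1717}, y ∈ {570, 1140}.
1028 is closer to x = 859; 1301 is closer to y = 1140.
So the nearest intersection is the lower-left power point.

(859, 1140)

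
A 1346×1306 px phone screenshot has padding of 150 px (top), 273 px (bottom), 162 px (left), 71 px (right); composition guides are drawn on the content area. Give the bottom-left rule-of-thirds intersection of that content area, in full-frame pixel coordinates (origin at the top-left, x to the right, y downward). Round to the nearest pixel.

x = 533 px, y = 739 px

Content width = 1346 − 162 − 71 = 1113 px; content height = 1306 − 150 − 273 = 883 px.
Bottom-left is one-third across and two-thirds down within the content area.
x = 162 + 1 × 1113/3 = 162 + 371.00 ≈ 533
y = 150 + 2 × 883/3 = 150 + 588.67 ≈ 739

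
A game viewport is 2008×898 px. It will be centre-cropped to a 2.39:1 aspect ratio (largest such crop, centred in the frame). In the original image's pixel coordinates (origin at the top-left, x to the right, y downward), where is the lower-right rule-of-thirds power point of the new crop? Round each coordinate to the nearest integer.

(1339, 589)

2008/898 < 2.39/1, so the 2.39:1 crop keeps the full width 2008 and trims height to 2008 × 1/2.39 = 840.17 px.
Top offset = (898 − 840.17)/2 = 28.92 px; left offset = 0.
Lower-right is two-thirds across and two-thirds down within the crop:
x = 0.00 + 2 × 2008.00/3 ≈ 1339; y = 28.92 + 2 × 840.17/3 ≈ 589.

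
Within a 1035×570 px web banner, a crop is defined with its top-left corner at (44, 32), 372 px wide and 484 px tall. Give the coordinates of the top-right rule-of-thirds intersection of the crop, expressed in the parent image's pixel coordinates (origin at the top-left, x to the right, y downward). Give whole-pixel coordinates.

One third of the crop width 372 is 124.00 px.
One third of the crop height 484 is 161.33 px.
The top-right point is two-thirds across and one-third down within the crop:
x = 44 + 2 × 124.00 ≈ 292; y = 32 + 1 × 161.33 ≈ 193.

(292, 193)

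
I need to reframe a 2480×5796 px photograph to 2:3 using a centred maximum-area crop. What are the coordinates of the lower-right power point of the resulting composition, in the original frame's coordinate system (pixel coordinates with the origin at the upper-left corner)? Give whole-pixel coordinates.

2480/5796 < 2/3, so the 2:3 crop keeps the full width 2480 and trims height to 2480 × 3/2 = 3720.00 px.
Top offset = (5796 − 3720.00)/2 = 1038.00 px; left offset = 0.
Lower-right is two-thirds across and two-thirds down within the crop:
x = 0.00 + 2 × 2480.00/3 ≈ 1653; y = 1038.00 + 2 × 3720.00/3 ≈ 3518.

x = 1653 px, y = 3518 px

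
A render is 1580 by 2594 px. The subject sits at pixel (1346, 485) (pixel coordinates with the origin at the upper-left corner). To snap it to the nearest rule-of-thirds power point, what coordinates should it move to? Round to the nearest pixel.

Third lines: x ∈ {527, 1053}, y ∈ {865, 1729}.
1346 is closer to x = 1053; 485 is closer to y = 865.
So the nearest intersection is the upper-right power point.

(1053, 865)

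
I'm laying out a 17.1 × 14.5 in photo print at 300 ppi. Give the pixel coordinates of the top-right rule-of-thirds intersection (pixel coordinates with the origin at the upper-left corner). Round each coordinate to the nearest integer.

(3420, 1450)

In pixels the canvas is 17.1 × 300 = 5130 wide and 14.5 × 300 = 4350 tall.
The top-right point is two-thirds across and one-third down:
x = 2 × 5130/3 ≈ 3420; y = 1 × 4350/3 ≈ 1450.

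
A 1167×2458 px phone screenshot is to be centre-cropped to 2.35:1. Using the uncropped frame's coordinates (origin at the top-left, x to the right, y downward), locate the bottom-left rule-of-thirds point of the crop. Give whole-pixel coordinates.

1167/2458 < 2.35/1, so the 2.35:1 crop keeps the full width 1167 and trims height to 1167 × 1/2.35 = 496.60 px.
Top offset = (2458 − 496.60)/2 = 980.70 px; left offset = 0.
Bottom-left is one-third across and two-thirds down within the crop:
x = 0.00 + 1 × 1167.00/3 ≈ 389; y = 980.70 + 2 × 496.60/3 ≈ 1312.

x = 389 px, y = 1312 px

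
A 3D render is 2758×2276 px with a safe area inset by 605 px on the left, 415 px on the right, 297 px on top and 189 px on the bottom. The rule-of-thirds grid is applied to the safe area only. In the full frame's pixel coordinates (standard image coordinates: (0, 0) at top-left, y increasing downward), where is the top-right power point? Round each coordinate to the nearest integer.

(1764, 894)

Content width = 2758 − 605 − 415 = 1738 px; content height = 2276 − 297 − 189 = 1790 px.
Top-right is two-thirds across and one-third down within the safe area.
x = 605 + 2 × 1738/3 = 605 + 1158.67 ≈ 1764
y = 297 + 1 × 1790/3 = 297 + 596.67 ≈ 894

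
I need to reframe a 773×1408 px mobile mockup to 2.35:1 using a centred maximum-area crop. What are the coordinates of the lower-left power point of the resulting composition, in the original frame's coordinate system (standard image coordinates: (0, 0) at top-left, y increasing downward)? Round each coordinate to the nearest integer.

773/1408 < 2.35/1, so the 2.35:1 crop keeps the full width 773 and trims height to 773 × 1/2.35 = 328.94 px.
Top offset = (1408 − 328.94)/2 = 539.53 px; left offset = 0.
Lower-left is one-third across and two-thirds down within the crop:
x = 0.00 + 1 × 773.00/3 ≈ 258; y = 539.53 + 2 × 328.94/3 ≈ 759.

x = 258 px, y = 759 px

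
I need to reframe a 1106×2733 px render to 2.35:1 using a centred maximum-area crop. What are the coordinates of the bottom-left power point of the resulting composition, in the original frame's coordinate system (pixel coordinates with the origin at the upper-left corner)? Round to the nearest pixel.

1106/2733 < 2.35/1, so the 2.35:1 crop keeps the full width 1106 and trims height to 1106 × 1/2.35 = 470.64 px.
Top offset = (2733 − 470.64)/2 = 1131.18 px; left offset = 0.
Bottom-left is one-third across and two-thirds down within the crop:
x = 0.00 + 1 × 1106.00/3 ≈ 369; y = 1131.18 + 2 × 470.64/3 ≈ 1445.

(369, 1445)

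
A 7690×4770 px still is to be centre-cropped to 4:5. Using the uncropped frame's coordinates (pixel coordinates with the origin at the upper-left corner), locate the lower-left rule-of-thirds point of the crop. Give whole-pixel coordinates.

7690/4770 > 4/5, so the 4:5 crop keeps the full height 4770 and trims width to 4770 × 4/5 = 3816.00 px.
Left offset = (7690 − 3816.00)/2 = 1937.00 px; top offset = 0.
Lower-left is one-third across and two-thirds down within the crop:
x = 1937.00 + 1 × 3816.00/3 ≈ 3209; y = 0.00 + 2 × 4770.00/3 ≈ 3180.

x = 3209 px, y = 3180 px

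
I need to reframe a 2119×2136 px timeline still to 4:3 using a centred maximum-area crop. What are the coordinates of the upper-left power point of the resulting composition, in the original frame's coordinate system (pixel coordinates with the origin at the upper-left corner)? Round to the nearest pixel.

x = 706 px, y = 803 px

2119/2136 < 4/3, so the 4:3 crop keeps the full width 2119 and trims height to 2119 × 3/4 = 1589.25 px.
Top offset = (2136 − 1589.25)/2 = 273.38 px; left offset = 0.
Upper-left is one-third across and one-third down within the crop:
x = 0.00 + 1 × 2119.00/3 ≈ 706; y = 273.38 + 1 × 1589.25/3 ≈ 803.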